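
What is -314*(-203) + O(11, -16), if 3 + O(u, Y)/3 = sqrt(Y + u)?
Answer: 63733 + 3*I*sqrt(5) ≈ 63733.0 + 6.7082*I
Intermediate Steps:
O(u, Y) = -9 + 3*sqrt(Y + u)
-314*(-203) + O(11, -16) = -314*(-203) + (-9 + 3*sqrt(-16 + 11)) = 63742 + (-9 + 3*sqrt(-5)) = 63742 + (-9 + 3*(I*sqrt(5))) = 63742 + (-9 + 3*I*sqrt(5)) = 63733 + 3*I*sqrt(5)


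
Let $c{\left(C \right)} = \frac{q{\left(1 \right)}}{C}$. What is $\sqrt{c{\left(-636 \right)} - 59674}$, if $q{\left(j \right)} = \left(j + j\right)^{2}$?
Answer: $\frac{13 i \sqrt{8926737}}{159} \approx 244.28 i$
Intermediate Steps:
$q{\left(j \right)} = 4 j^{2}$ ($q{\left(j \right)} = \left(2 j\right)^{2} = 4 j^{2}$)
$c{\left(C \right)} = \frac{4}{C}$ ($c{\left(C \right)} = \frac{4 \cdot 1^{2}}{C} = \frac{4 \cdot 1}{C} = \frac{4}{C}$)
$\sqrt{c{\left(-636 \right)} - 59674} = \sqrt{\frac{4}{-636} - 59674} = \sqrt{4 \left(- \frac{1}{636}\right) - 59674} = \sqrt{- \frac{1}{159} - 59674} = \sqrt{- \frac{9488167}{159}} = \frac{13 i \sqrt{8926737}}{159}$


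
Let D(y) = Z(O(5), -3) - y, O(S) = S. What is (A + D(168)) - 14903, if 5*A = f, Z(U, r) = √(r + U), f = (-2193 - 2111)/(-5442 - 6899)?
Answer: -929951751/61705 + √2 ≈ -15070.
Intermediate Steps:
f = 4304/12341 (f = -4304/(-12341) = -4304*(-1/12341) = 4304/12341 ≈ 0.34876)
Z(U, r) = √(U + r)
A = 4304/61705 (A = (⅕)*(4304/12341) = 4304/61705 ≈ 0.069751)
D(y) = √2 - y (D(y) = √(5 - 3) - y = √2 - y)
(A + D(168)) - 14903 = (4304/61705 + (√2 - 1*168)) - 14903 = (4304/61705 + (√2 - 168)) - 14903 = (4304/61705 + (-168 + √2)) - 14903 = (-10362136/61705 + √2) - 14903 = -929951751/61705 + √2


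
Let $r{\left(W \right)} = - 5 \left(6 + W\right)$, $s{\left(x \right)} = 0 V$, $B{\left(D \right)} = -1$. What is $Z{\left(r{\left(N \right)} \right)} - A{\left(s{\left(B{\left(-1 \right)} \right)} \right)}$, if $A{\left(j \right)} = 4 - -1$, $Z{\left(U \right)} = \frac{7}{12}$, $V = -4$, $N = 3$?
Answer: $- \frac{53}{12} \approx -4.4167$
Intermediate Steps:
$s{\left(x \right)} = 0$ ($s{\left(x \right)} = 0 \left(-4\right) = 0$)
$r{\left(W \right)} = -30 - 5 W$
$Z{\left(U \right)} = \frac{7}{12}$ ($Z{\left(U \right)} = 7 \cdot \frac{1}{12} = \frac{7}{12}$)
$A{\left(j \right)} = 5$ ($A{\left(j \right)} = 4 + 1 = 5$)
$Z{\left(r{\left(N \right)} \right)} - A{\left(s{\left(B{\left(-1 \right)} \right)} \right)} = \frac{7}{12} - 5 = - \frac{53}{12}$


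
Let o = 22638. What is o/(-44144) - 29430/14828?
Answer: -204354273/81820904 ≈ -2.4976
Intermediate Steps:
o/(-44144) - 29430/14828 = 22638/(-44144) - 29430/14828 = 22638*(-1/44144) - 29430*1/14828 = -11319/22072 - 14715/7414 = -204354273/81820904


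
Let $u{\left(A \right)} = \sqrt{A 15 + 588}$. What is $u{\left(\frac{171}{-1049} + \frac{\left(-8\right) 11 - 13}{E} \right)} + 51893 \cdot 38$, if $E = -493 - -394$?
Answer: $1971934 + \frac{2 \sqrt{180007499958}}{34617} \approx 1.972 \cdot 10^{6}$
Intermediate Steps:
$E = -99$ ($E = -493 + 394 = -99$)
$u{\left(A \right)} = \sqrt{588 + 15 A}$ ($u{\left(A \right)} = \sqrt{15 A + 588} = \sqrt{588 + 15 A}$)
$u{\left(\frac{171}{-1049} + \frac{\left(-8\right) 11 - 13}{E} \right)} + 51893 \cdot 38 = \sqrt{588 + 15 \left(\frac{171}{-1049} + \frac{\left(-8\right) 11 - 13}{-99}\right)} + 51893 \cdot 38 = \sqrt{588 + 15 \left(171 \left(- \frac{1}{1049}\right) + \left(-88 - 13\right) \left(- \frac{1}{99}\right)\right)} + 1971934 = \sqrt{588 + 15 \left(- \frac{171}{1049} - - \frac{101}{99}\right)} + 1971934 = \sqrt{588 + 15 \left(- \frac{171}{1049} + \frac{101}{99}\right)} + 1971934 = \sqrt{588 + 15 \cdot \frac{89020}{103851}} + 1971934 = \sqrt{588 + \frac{445100}{34617}} + 1971934 = \sqrt{\frac{20799896}{34617}} + 1971934 = \frac{2 \sqrt{180007499958}}{34617} + 1971934 = 1971934 + \frac{2 \sqrt{180007499958}}{34617}$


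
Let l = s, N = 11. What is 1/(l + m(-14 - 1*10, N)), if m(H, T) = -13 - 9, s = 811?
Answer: 1/789 ≈ 0.0012674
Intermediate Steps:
l = 811
m(H, T) = -22
1/(l + m(-14 - 1*10, N)) = 1/(811 - 22) = 1/789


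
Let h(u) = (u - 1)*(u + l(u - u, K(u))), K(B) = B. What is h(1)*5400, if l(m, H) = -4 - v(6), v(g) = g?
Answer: 0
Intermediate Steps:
l(m, H) = -10 (l(m, H) = -4 - 1*6 = -4 - 6 = -10)
h(u) = (-1 + u)*(-10 + u) (h(u) = (u - 1)*(u - 10) = (-1 + u)*(-10 + u))
h(1)*5400 = (10 + 1**2 - 11*1)*5400 = (10 + 1 - 11)*5400 = 0*5400 = 0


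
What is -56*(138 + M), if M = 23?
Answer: -9016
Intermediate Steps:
-56*(138 + M) = -56*(138 + 23) = -56*161 = -9016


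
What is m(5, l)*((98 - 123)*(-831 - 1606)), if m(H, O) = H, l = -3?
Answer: 304625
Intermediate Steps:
m(5, l)*((98 - 123)*(-831 - 1606)) = 5*((98 - 123)*(-831 - 1606)) = 5*(-25*(-2437)) = 5*60925 = 304625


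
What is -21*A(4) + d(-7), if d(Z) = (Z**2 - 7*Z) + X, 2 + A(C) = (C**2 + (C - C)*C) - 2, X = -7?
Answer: -161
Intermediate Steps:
A(C) = -4 + C**2 (A(C) = -2 + ((C**2 + (C - C)*C) - 2) = -2 + ((C**2 + 0*C) - 2) = -2 + ((C**2 + 0) - 2) = -2 + (C**2 - 2) = -2 + (-2 + C**2) = -4 + C**2)
d(Z) = -7 + Z**2 - 7*Z (d(Z) = (Z**2 - 7*Z) - 7 = -7 + Z**2 - 7*Z)
-21*A(4) + d(-7) = -21*(-4 + 4**2) + (-7 + (-7)**2 - 7*(-7)) = -21*(-4 + 16) + (-7 + 49 + 49) = -21*12 + 91 = -252 + 91 = -161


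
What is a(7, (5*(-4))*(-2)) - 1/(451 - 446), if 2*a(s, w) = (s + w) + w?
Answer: 433/10 ≈ 43.300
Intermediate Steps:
a(s, w) = w + s/2 (a(s, w) = ((s + w) + w)/2 = (s + 2*w)/2 = w + s/2)
a(7, (5*(-4))*(-2)) - 1/(451 - 446) = ((5*(-4))*(-2) + (½)*7) - 1/(451 - 446) = (-20*(-2) + 7/2) - 1/5 = (40 + 7/2) - 1*⅕ = 87/2 - ⅕ = 433/10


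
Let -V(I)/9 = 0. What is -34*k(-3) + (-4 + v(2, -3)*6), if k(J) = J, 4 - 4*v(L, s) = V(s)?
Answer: 104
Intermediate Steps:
V(I) = 0 (V(I) = -9*0 = 0)
v(L, s) = 1 (v(L, s) = 1 - ¼*0 = 1 + 0 = 1)
-34*k(-3) + (-4 + v(2, -3)*6) = -34*(-3) + (-4 + 1*6) = 102 + (-4 + 6) = 102 + 2 = 104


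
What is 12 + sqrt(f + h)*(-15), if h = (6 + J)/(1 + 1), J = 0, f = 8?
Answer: 12 - 15*sqrt(11) ≈ -37.749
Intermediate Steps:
h = 3 (h = (6 + 0)/(1 + 1) = 6/2 = 6*(1/2) = 3)
12 + sqrt(f + h)*(-15) = 12 + sqrt(8 + 3)*(-15) = 12 + sqrt(11)*(-15) = 12 - 15*sqrt(11)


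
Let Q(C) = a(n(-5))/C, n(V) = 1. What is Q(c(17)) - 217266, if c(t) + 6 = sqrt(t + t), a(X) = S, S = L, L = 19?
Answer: -217323 - 19*sqrt(34)/2 ≈ -2.1738e+5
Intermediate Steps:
S = 19
a(X) = 19
c(t) = -6 + sqrt(2)*sqrt(t) (c(t) = -6 + sqrt(t + t) = -6 + sqrt(2*t) = -6 + sqrt(2)*sqrt(t))
Q(C) = 19/C
Q(c(17)) - 217266 = 19/(-6 + sqrt(2)*sqrt(17)) - 217266 = 19/(-6 + sqrt(34)) - 217266 = -217266 + 19/(-6 + sqrt(34))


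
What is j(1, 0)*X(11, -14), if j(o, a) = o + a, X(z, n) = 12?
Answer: 12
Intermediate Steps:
j(o, a) = a + o
j(1, 0)*X(11, -14) = (0 + 1)*12 = 1*12 = 12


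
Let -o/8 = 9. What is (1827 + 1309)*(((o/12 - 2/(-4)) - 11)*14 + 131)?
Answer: -313600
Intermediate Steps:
o = -72 (o = -8*9 = -72)
(1827 + 1309)*(((o/12 - 2/(-4)) - 11)*14 + 131) = (1827 + 1309)*(((-72/12 - 2/(-4)) - 11)*14 + 131) = 3136*(((-72*1/12 - 2*(-¼)) - 11)*14 + 131) = 3136*(((-6 + ½) - 11)*14 + 131) = 3136*((-11/2 - 11)*14 + 131) = 3136*(-33/2*14 + 131) = 3136*(-231 + 131) = 3136*(-100) = -313600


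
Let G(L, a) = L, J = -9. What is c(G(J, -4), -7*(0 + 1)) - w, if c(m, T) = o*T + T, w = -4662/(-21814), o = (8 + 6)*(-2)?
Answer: 2059092/10907 ≈ 188.79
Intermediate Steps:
o = -28 (o = 14*(-2) = -28)
w = 2331/10907 (w = -4662*(-1/21814) = 2331/10907 ≈ 0.21372)
c(m, T) = -27*T (c(m, T) = -28*T + T = -27*T)
c(G(J, -4), -7*(0 + 1)) - w = -(-189)*(0 + 1) - 1*2331/10907 = -(-189) - 2331/10907 = -27*(-7) - 2331/10907 = 189 - 2331/10907 = 2059092/10907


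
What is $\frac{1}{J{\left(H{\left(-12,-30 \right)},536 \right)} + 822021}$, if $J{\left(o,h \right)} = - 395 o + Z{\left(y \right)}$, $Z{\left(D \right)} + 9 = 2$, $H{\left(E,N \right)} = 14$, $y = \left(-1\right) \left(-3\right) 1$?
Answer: $\frac{1}{816484} \approx 1.2248 \cdot 10^{-6}$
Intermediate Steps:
$y = 3$ ($y = 3 \cdot 1 = 3$)
$Z{\left(D \right)} = -7$ ($Z{\left(D \right)} = -9 + 2 = -7$)
$J{\left(o,h \right)} = -7 - 395 o$ ($J{\left(o,h \right)} = - 395 o - 7 = -7 - 395 o$)
$\frac{1}{J{\left(H{\left(-12,-30 \right)},536 \right)} + 822021} = \frac{1}{\left(-7 - 5530\right) + 822021} = \frac{1}{-5537 + 822021} = \frac{1}{816484}$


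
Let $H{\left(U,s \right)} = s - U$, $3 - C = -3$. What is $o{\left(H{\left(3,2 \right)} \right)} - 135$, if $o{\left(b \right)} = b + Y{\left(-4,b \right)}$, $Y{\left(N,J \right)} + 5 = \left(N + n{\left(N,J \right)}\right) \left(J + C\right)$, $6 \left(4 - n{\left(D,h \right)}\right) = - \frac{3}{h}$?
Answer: $- \frac{287}{2} \approx -143.5$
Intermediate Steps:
$C = 6$ ($C = 3 - -3 = 3 + 3 = 6$)
$n{\left(D,h \right)} = 4 + \frac{1}{2 h}$ ($n{\left(D,h \right)} = 4 - \frac{\left(-3\right) \frac{1}{h}}{6} = 4 + \frac{1}{2 h}$)
$Y{\left(N,J \right)} = -5 + \left(6 + J\right) \left(4 + N + \frac{1}{2 J}\right)$ ($Y{\left(N,J \right)} = -5 + \left(N + \left(4 + \frac{1}{2 J}\right)\right) \left(J + 6\right) = -5 + \left(4 + N + \frac{1}{2 J}\right) \left(6 + J\right) = -5 + \left(6 + J\right) \left(4 + N + \frac{1}{2 J}\right)$)
$o{\left(b \right)} = - \frac{9}{2} + b + \frac{3}{b}$ ($o{\left(b \right)} = b + \left(\frac{39}{2} + \frac{3}{b} + 4 b + 6 \left(-4\right) + b \left(-4\right)\right) = b + \left(\frac{39}{2} + \frac{3}{b} + 4 b - 24 - 4 b\right) = b - \left(\frac{9}{2} - \frac{3}{b}\right) = - \frac{9}{2} + b + \frac{3}{b}$)
$o{\left(H{\left(3,2 \right)} \right)} - 135 = \left(- \frac{9}{2} + \left(2 - 3\right) + \frac{3}{2 - 3}\right) - 135 = \left(- \frac{9}{2} - 1 + \frac{3}{-1}\right) - 135 = \left(- \frac{9}{2} - 1 + 3 \left(-1\right)\right) - 135 = \left(- \frac{9}{2} - 1 - 3\right) - 135 = - \frac{17}{2} - 135 = - \frac{287}{2}$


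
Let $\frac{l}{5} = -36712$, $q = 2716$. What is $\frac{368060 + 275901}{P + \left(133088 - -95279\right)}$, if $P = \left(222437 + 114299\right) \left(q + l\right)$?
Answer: $- \frac{643961}{60896456817} \approx -1.0575 \cdot 10^{-5}$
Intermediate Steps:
$l = -183560$ ($l = 5 \left(-36712\right) = -183560$)
$P = -60896685184$ ($P = \left(222437 + 114299\right) \left(2716 - 183560\right) = 336736 \left(-180844\right) = -60896685184$)
$\frac{368060 + 275901}{P + \left(133088 - -95279\right)} = \frac{368060 + 275901}{-60896685184 + \left(133088 - -95279\right)} = \frac{643961}{-60896685184 + \left(133088 + 95279\right)} = \frac{643961}{-60896685184 + 228367} = \frac{643961}{-60896456817} = 643961 \left(- \frac{1}{60896456817}\right) = - \frac{643961}{60896456817}$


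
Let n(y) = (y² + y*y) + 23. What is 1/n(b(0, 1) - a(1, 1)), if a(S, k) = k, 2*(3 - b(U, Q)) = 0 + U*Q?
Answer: 1/31 ≈ 0.032258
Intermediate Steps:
b(U, Q) = 3 - Q*U/2 (b(U, Q) = 3 - (0 + U*Q)/2 = 3 - (0 + Q*U)/2 = 3 - Q*U/2)
n(y) = 23 + 2*y² (n(y) = (y² + y²) + 23 = 2*y² + 23 = 23 + 2*y²)
1/n(b(0, 1) - a(1, 1)) = 1/(23 + 2*((3 - ½*1*0) - 1*1)²) = 1/(23 + 2*((3 + 0) - 1)²) = 1/(23 + 2*(3 - 1)²) = 1/(23 + 2*2²) = 1/(23 + 2*4) = 1/(23 + 8) = 1/31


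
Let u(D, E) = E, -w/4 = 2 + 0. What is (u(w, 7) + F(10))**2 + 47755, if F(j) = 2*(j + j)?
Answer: 49964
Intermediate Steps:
w = -8 (w = -4*(2 + 0) = -4*2 = -8)
F(j) = 4*j (F(j) = 2*(2*j) = 4*j)
(u(w, 7) + F(10))**2 + 47755 = (7 + 4*10)**2 + 47755 = (7 + 40)**2 + 47755 = 47**2 + 47755 = 2209 + 47755 = 49964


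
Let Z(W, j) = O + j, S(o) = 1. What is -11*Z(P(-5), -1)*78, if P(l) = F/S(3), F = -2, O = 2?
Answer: -858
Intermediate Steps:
P(l) = -2 (P(l) = -2/1 = -2*1 = -2)
Z(W, j) = 2 + j
-11*Z(P(-5), -1)*78 = -11*(2 - 1)*78 = -11*1*78 = -11*78 = -858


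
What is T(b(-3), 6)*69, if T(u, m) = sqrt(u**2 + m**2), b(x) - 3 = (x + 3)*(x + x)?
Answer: 207*sqrt(5) ≈ 462.87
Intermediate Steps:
b(x) = 3 + 2*x*(3 + x) (b(x) = 3 + (x + 3)*(x + x) = 3 + (3 + x)*(2*x) = 3 + 2*x*(3 + x))
T(u, m) = sqrt(m**2 + u**2)
T(b(-3), 6)*69 = sqrt(6**2 + (3 + 2*(-3)**2 + 6*(-3))**2)*69 = sqrt(36 + (3 + 2*9 - 18)**2)*69 = sqrt(36 + (3 + 18 - 18)**2)*69 = sqrt(36 + 3**2)*69 = sqrt(36 + 9)*69 = sqrt(45)*69 = (3*sqrt(5))*69 = 207*sqrt(5)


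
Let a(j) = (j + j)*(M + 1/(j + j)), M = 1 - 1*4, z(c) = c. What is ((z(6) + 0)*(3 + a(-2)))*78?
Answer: 7488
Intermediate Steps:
M = -3 (M = 1 - 4 = -3)
a(j) = 2*j*(-3 + 1/(2*j)) (a(j) = (j + j)*(-3 + 1/(j + j)) = (2*j)*(-3 + 1/(2*j)) = 2*j*(-3 + 1/(2*j)))
((z(6) + 0)*(3 + a(-2)))*78 = ((6 + 0)*(3 + (1 - 6*(-2))))*78 = (6*(3 + (1 + 12)))*78 = (6*(3 + 13))*78 = (6*16)*78 = 96*78 = 7488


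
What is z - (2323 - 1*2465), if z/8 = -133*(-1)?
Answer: 1206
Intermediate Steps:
z = 1064 (z = 8*(-133*(-1)) = 8*133 = 1064)
z - (2323 - 1*2465) = 1064 - (2323 - 1*2465) = 1064 - (2323 - 2465) = 1064 - 1*(-142) = 1064 + 142 = 1206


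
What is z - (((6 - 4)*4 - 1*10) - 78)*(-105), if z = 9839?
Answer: 1439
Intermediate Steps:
z - (((6 - 4)*4 - 1*10) - 78)*(-105) = 9839 - (((6 - 4)*4 - 1*10) - 78)*(-105) = 9839 - ((2*4 - 10) - 78)*(-105) = 9839 - ((8 - 10) - 78)*(-105) = 9839 - (-2 - 78)*(-105) = 9839 - (-80)*(-105) = 9839 - 1*8400 = 9839 - 8400 = 1439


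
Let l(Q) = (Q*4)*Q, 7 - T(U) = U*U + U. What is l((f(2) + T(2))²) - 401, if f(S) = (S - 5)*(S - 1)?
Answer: -337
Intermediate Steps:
T(U) = 7 - U - U² (T(U) = 7 - (U*U + U) = 7 - (U² + U) = 7 - (U + U²) = 7 + (-U - U²) = 7 - U - U²)
f(S) = (-1 + S)*(-5 + S) (f(S) = (-5 + S)*(-1 + S) = (-1 + S)*(-5 + S))
l(Q) = 4*Q² (l(Q) = (4*Q)*Q = 4*Q²)
l((f(2) + T(2))²) - 401 = 4*(((5 + 2² - 6*2) + (7 - 1*2 - 1*2²))²)² - 401 = 4*(((5 + 4 - 12) + (7 - 2 - 1*4))²)² - 401 = 4*((-3 + (7 - 2 - 4))²)² - 401 = 4*((-3 + 1)²)² - 401 = 4*((-2)²)² - 401 = 4*4² - 401 = 4*16 - 401 = 64 - 401 = -337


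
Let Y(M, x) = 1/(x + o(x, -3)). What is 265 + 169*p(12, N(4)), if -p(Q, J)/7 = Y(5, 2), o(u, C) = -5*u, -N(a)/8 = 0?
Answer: 3303/8 ≈ 412.88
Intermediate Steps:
N(a) = 0 (N(a) = -8*0 = 0)
Y(M, x) = -1/(4*x) (Y(M, x) = 1/(x - 5*x) = 1/(-4*x) = -1/(4*x))
p(Q, J) = 7/8 (p(Q, J) = -(-7)/(4*2) = -7*(-⅛) = 7/8)
265 + 169*p(12, N(4)) = 265 + 169*(7/8) = 265 + 1183/8 = 3303/8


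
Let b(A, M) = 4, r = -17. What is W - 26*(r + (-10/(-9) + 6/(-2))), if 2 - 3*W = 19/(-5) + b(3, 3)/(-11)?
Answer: 244117/495 ≈ 493.17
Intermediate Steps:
W = 113/55 (W = ⅔ - (19/(-5) + 4/(-11))/3 = ⅔ - (19*(-⅕) + 4*(-1/11))/3 = ⅔ - (-19/5 - 4/11)/3 = ⅔ - ⅓*(-229/55) = ⅔ + 229/165 = 113/55 ≈ 2.0545)
W - 26*(r + (-10/(-9) + 6/(-2))) = 113/55 - 26*(-17 + (-10/(-9) + 6/(-2))) = 113/55 - 26*(-17 + (-10*(-⅑) + 6*(-½))) = 113/55 - 26*(-17 + (10/9 - 3)) = 113/55 - 26*(-17 - 17/9) = 113/55 - 26*(-170/9) = 113/55 + 4420/9 = 244117/495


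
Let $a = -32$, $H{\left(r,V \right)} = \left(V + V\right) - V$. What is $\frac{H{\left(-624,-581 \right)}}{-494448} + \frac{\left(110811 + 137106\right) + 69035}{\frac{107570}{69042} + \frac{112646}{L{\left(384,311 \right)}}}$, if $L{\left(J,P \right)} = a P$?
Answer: $- \frac{86560041476369423}{2665714041264} \approx -32472.0$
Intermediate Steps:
$H{\left(r,V \right)} = V$ ($H{\left(r,V \right)} = 2 V - V = V$)
$L{\left(J,P \right)} = - 32 P$
$\frac{H{\left(-624,-581 \right)}}{-494448} + \frac{\left(110811 + 137106\right) + 69035}{\frac{107570}{69042} + \frac{112646}{L{\left(384,311 \right)}}} = - \frac{581}{-494448} + \frac{\left(110811 + 137106\right) + 69035}{\frac{107570}{69042} + \frac{112646}{\left(-32\right) 311}} = \left(-581\right) \left(- \frac{1}{494448}\right) + \frac{247917 + 69035}{107570 \cdot \frac{1}{69042} + \frac{112646}{-9952}} = \frac{581}{494448} + \frac{316952}{\frac{53785}{34521} + 112646 \left(- \frac{1}{9952}\right)} = \frac{581}{494448} + \frac{316952}{\frac{53785}{34521} - \frac{56323}{4976}} = \frac{581}{494448} + \frac{316952}{- \frac{5391293}{552336}} = \frac{581}{494448} + 316952 \left(- \frac{552336}{5391293}\right) = \frac{581}{494448} - \frac{175063999872}{5391293} = - \frac{86560041476369423}{2665714041264}$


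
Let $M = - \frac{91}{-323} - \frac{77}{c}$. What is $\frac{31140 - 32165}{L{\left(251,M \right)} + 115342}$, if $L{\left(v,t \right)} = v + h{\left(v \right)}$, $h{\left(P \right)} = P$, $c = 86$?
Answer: $- \frac{1025}{115844} \approx -0.0088481$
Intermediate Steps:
$M = - \frac{17045}{27778}$ ($M = - \frac{91}{-323} - \frac{77}{86} = \left(-91\right) \left(- \frac{1}{323}\right) - \frac{77}{86} = \frac{91}{323} - \frac{77}{86} = - \frac{17045}{27778} \approx -0.61362$)
$L{\left(v,t \right)} = 2 v$ ($L{\left(v,t \right)} = v + v = 2 v$)
$\frac{31140 - 32165}{L{\left(251,M \right)} + 115342} = \frac{31140 - 32165}{2 \cdot 251 + 115342} = - \frac{1025}{502 + 115342} = - \frac{1025}{115844}$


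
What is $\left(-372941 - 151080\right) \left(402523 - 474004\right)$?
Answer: $37457545101$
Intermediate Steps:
$\left(-372941 - 151080\right) \left(402523 - 474004\right) = \left(-524021\right) \left(-71481\right) = 37457545101$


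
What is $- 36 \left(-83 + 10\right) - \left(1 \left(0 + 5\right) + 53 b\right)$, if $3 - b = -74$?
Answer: $-1458$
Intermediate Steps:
$b = 77$ ($b = 3 - -74 = 3 + 74 = 77$)
$- 36 \left(-83 + 10\right) - \left(1 \left(0 + 5\right) + 53 b\right) = - 36 \left(-83 + 10\right) - \left(1 \left(0 + 5\right) + 53 \cdot 77\right) = \left(-36\right) \left(-73\right) - \left(1 \cdot 5 + 4081\right) = 2628 - \left(5 + 4081\right) = 2628 - 4086 = -1458$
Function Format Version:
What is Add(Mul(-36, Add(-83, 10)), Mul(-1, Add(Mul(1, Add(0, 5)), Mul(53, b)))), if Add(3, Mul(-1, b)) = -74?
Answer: -1458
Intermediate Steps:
b = 77 (b = Add(3, Mul(-1, -74)) = Add(3, 74) = 77)
Add(Mul(-36, Add(-83, 10)), Mul(-1, Add(Mul(1, Add(0, 5)), Mul(53, b)))) = Add(Mul(-36, Add(-83, 10)), Mul(-1, Add(Mul(1, Add(0, 5)), Mul(53, 77)))) = Add(Mul(-36, -73), Mul(-1, Add(Mul(1, 5), 4081))) = Add(2628, Mul(-1, Add(5, 4081))) = Add(2628, Mul(-1, 4086)) = Add(2628, -4086) = -1458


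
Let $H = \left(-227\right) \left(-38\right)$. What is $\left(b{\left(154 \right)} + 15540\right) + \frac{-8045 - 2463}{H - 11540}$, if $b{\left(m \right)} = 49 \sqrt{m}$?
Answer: $\frac{22647034}{1457} + 49 \sqrt{154} \approx 16152.0$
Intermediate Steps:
$H = 8626$
$\left(b{\left(154 \right)} + 15540\right) + \frac{-8045 - 2463}{H - 11540} = \left(49 \sqrt{154} + 15540\right) + \frac{-8045 - 2463}{8626 - 11540} = \left(15540 + 49 \sqrt{154}\right) - \frac{10508}{-2914} = \left(15540 + 49 \sqrt{154}\right) - - \frac{5254}{1457} = \left(15540 + 49 \sqrt{154}\right) + \frac{5254}{1457} = \frac{22647034}{1457} + 49 \sqrt{154}$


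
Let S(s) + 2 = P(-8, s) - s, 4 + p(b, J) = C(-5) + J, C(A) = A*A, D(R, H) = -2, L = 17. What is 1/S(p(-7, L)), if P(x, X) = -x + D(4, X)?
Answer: -1/34 ≈ -0.029412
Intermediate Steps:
C(A) = A²
p(b, J) = 21 + J (p(b, J) = -4 + ((-5)² + J) = -4 + (25 + J) = 21 + J)
P(x, X) = -2 - x (P(x, X) = -x - 2 = -2 - x)
S(s) = 4 - s (S(s) = -2 + ((-2 - 1*(-8)) - s) = -2 + ((-2 + 8) - s) = -2 + (6 - s) = 4 - s)
1/S(p(-7, L)) = 1/(4 - (21 + 17)) = 1/(4 - 1*38) = 1/(4 - 38) = 1/(-34) = -1/34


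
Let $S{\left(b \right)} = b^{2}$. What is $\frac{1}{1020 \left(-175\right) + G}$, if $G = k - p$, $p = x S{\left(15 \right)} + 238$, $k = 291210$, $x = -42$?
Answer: $\frac{1}{121922} \approx 8.202 \cdot 10^{-6}$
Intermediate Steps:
$p = -9212$ ($p = - 42 \cdot 15^{2} + 238 = \left(-42\right) 225 + 238 = -9450 + 238 = -9212$)
$G = 300422$ ($G = 291210 - -9212 = 291210 + 9212 = 300422$)
$\frac{1}{1020 \left(-175\right) + G} = \frac{1}{1020 \left(-175\right) + 300422} = \frac{1}{-178500 + 300422} = \frac{1}{121922}$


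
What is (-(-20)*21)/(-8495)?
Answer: -84/1699 ≈ -0.049441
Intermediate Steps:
(-(-20)*21)/(-8495) = (-10*(-2)*21)*(-1/8495) = (20*21)*(-1/8495) = 420*(-1/8495) = -84/1699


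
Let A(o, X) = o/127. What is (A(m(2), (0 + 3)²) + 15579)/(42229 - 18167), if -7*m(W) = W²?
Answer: 13849727/21391118 ≈ 0.64745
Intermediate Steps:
m(W) = -W²/7
A(o, X) = o/127 (A(o, X) = o*(1/127) = o/127)
(A(m(2), (0 + 3)²) + 15579)/(42229 - 18167) = ((-⅐*2²)/127 + 15579)/(42229 - 18167) = ((-⅐*4)/127 + 15579)/24062 = ((1/127)*(-4/7) + 15579)*(1/24062) = (-4/889 + 15579)*(1/24062) = (13849727/889)*(1/24062) = 13849727/21391118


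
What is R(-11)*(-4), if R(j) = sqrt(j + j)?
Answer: -4*I*sqrt(22) ≈ -18.762*I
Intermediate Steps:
R(j) = sqrt(2)*sqrt(j) (R(j) = sqrt(2*j) = sqrt(2)*sqrt(j))
R(-11)*(-4) = (sqrt(2)*sqrt(-11))*(-4) = (sqrt(2)*(I*sqrt(11)))*(-4) = (I*sqrt(22))*(-4) = -4*I*sqrt(22)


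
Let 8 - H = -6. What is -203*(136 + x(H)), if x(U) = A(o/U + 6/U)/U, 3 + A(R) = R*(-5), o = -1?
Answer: -771081/28 ≈ -27539.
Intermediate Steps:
H = 14 (H = 8 - 1*(-6) = 8 + 6 = 14)
A(R) = -3 - 5*R (A(R) = -3 + R*(-5) = -3 - 5*R)
x(U) = (-3 - 25/U)/U (x(U) = (-3 - 5*(-1/U + 6/U))/U = (-3 - 25/U)/U)
-203*(136 + x(H)) = -203*(136 + (-25 - 3*14)/14²) = -203*(136 + (-25 - 42)/196) = -203*(136 + (1/196)*(-67)) = -203*(136 - 67/196) = -203*26589/196 = -771081/28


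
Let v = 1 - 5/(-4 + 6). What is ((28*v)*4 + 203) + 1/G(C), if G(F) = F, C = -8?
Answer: 279/8 ≈ 34.875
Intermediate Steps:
v = -3/2 (v = 1 - 5/2 = -3/2 ≈ -1.5000)
((28*v)*4 + 203) + 1/G(C) = ((28*(-3/2))*4 + 203) + 1/(-8) = (-42*4 + 203) - ⅛ = (-168 + 203) - ⅛ = 35 - ⅛ = 279/8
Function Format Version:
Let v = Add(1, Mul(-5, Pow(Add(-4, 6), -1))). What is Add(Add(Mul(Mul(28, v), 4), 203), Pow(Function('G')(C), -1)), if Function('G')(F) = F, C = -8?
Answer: Rational(279, 8) ≈ 34.875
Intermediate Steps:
v = Rational(-3, 2) (v = Add(1, Mul(-5, Pow(2, -1))) = Add(1, Mul(-5, Rational(1, 2))) = Add(1, Rational(-5, 2)) = Rational(-3, 2) ≈ -1.5000)
Add(Add(Mul(Mul(28, v), 4), 203), Pow(Function('G')(C), -1)) = Add(Add(Mul(Mul(28, Rational(-3, 2)), 4), 203), Pow(-8, -1)) = Add(Add(Mul(-42, 4), 203), Rational(-1, 8)) = Add(Add(-168, 203), Rational(-1, 8)) = Add(35, Rational(-1, 8)) = Rational(279, 8)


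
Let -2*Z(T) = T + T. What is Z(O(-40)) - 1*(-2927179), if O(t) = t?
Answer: 2927219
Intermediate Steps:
Z(T) = -T (Z(T) = -(T + T)/2 = -T)
Z(O(-40)) - 1*(-2927179) = -1*(-40) - 1*(-2927179) = 40 + 2927179 = 2927219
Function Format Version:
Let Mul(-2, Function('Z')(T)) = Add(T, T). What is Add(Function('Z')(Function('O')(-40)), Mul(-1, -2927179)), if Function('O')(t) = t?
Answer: 2927219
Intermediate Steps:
Function('Z')(T) = Mul(-1, T) (Function('Z')(T) = Mul(Rational(-1, 2), Add(T, T)) = Mul(Rational(-1, 2), Mul(2, T)) = Mul(-1, T))
Add(Function('Z')(Function('O')(-40)), Mul(-1, -2927179)) = Add(Mul(-1, -40), Mul(-1, -2927179)) = Add(40, 2927179) = 2927219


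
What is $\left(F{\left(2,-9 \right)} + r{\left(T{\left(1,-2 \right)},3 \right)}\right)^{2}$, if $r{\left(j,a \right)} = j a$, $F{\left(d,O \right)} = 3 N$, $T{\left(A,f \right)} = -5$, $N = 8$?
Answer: $81$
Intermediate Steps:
$F{\left(d,O \right)} = 24$ ($F{\left(d,O \right)} = 3 \cdot 8 = 24$)
$r{\left(j,a \right)} = a j$
$\left(F{\left(2,-9 \right)} + r{\left(T{\left(1,-2 \right)},3 \right)}\right)^{2} = \left(24 + 3 \left(-5\right)\right)^{2} = \left(24 - 15\right)^{2} = 9^{2} = 81$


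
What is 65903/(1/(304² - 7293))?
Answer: 5609861069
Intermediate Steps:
65903/(1/(304² - 7293)) = 65903/(1/(92416 - 7293)) = 65903/(1/85123) = 65903*85123 = 5609861069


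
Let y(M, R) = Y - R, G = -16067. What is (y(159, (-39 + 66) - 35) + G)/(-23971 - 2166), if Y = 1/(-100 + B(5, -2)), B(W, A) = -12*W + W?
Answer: 2489146/4051235 ≈ 0.61442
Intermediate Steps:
B(W, A) = -11*W
Y = -1/155 (Y = 1/(-100 - 11*5) = 1/(-100 - 55) = 1/(-155) = -1/155 ≈ -0.0064516)
y(M, R) = -1/155 - R
(y(159, (-39 + 66) - 35) + G)/(-23971 - 2166) = ((-1/155 - ((-39 + 66) - 35)) - 16067)/(-23971 - 2166) = ((-1/155 - (27 - 35)) - 16067)/(-26137) = ((-1/155 - 1*(-8)) - 16067)*(-1/26137) = ((-1/155 + 8) - 16067)*(-1/26137) = (1239/155 - 16067)*(-1/26137) = -2489146/155*(-1/26137) = 2489146/4051235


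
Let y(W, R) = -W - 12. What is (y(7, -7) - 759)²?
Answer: 605284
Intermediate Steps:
y(W, R) = -12 - W
(y(7, -7) - 759)² = ((-12 - 1*7) - 759)² = ((-12 - 7) - 759)² = (-19 - 759)² = (-778)² = 605284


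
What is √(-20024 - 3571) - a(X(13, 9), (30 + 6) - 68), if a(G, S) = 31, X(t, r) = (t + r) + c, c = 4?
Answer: -31 + 11*I*√195 ≈ -31.0 + 153.61*I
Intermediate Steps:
X(t, r) = 4 + r + t (X(t, r) = (t + r) + 4 = (r + t) + 4 = 4 + r + t)
√(-20024 - 3571) - a(X(13, 9), (30 + 6) - 68) = √(-20024 - 3571) - 1*31 = √(-23595) - 31 = 11*I*√195 - 31 = -31 + 11*I*√195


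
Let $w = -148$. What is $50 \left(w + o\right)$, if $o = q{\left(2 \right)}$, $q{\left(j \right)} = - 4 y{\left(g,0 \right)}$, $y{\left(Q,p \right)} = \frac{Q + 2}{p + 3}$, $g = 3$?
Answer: $- \frac{23200}{3} \approx -7733.3$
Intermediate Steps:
$y{\left(Q,p \right)} = \frac{2 + Q}{3 + p}$
$q{\left(j \right)} = - \frac{20}{3}$ ($q{\left(j \right)} = - 4 \frac{2 + 3}{3 + 0} = - 4 \cdot \frac{1}{3} \cdot 5 = \left(-4\right) \frac{5}{3} = - \frac{20}{3}$)
$o = - \frac{20}{3} \approx -6.6667$
$50 \left(w + o\right) = 50 \left(-148 - \frac{20}{3}\right) = 50 \left(- \frac{464}{3}\right) = - \frac{23200}{3}$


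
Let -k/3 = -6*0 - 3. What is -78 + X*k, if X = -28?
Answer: -330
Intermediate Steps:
k = 9 (k = -3*(-6*0 - 3) = -3*(0 - 3) = -3*(-3) = 9)
-78 + X*k = -78 - 28*9 = -78 - 252 = -330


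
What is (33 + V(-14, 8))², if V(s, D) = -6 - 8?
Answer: 361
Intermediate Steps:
V(s, D) = -14
(33 + V(-14, 8))² = (33 - 14)² = 19² = 361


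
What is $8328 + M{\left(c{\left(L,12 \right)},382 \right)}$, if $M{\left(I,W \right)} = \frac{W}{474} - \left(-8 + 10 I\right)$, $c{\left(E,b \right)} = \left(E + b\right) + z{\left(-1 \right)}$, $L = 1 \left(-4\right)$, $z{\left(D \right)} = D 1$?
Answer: $\frac{1959233}{237} \approx 8266.8$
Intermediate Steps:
$z{\left(D \right)} = D$
$L = -4$
$c{\left(E,b \right)} = -1 + E + b$ ($c{\left(E,b \right)} = \left(E + b\right) - 1 = -1 + E + b$)
$M{\left(I,W \right)} = 8 - 10 I + \frac{W}{474}$ ($M{\left(I,W \right)} = \frac{W}{474} - \left(-8 + 10 I\right) = 8 - 10 I + \frac{W}{474}$)
$8328 + M{\left(c{\left(L,12 \right)},382 \right)} = 8328 + \left(8 - 10 \left(-1 - 4 + 12\right) + \frac{1}{474} \cdot 382\right) = 8328 + \left(8 - 70 + \frac{191}{237}\right) = 8328 - \frac{14503}{237} = \frac{1959233}{237}$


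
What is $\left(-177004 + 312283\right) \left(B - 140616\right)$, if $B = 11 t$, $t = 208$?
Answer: $-18712873512$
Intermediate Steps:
$B = 2288$ ($B = 11 \cdot 208 = 2288$)
$\left(-177004 + 312283\right) \left(B - 140616\right) = \left(-177004 + 312283\right) \left(2288 - 140616\right) = 135279 \left(-138328\right) = -18712873512$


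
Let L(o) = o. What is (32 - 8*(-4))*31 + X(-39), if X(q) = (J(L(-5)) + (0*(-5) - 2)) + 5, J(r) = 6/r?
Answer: 9929/5 ≈ 1985.8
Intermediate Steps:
X(q) = 9/5 (X(q) = (6/(-5) + (0*(-5) - 2)) + 5 = (6*(-⅕) + (0 - 2)) + 5 = (-6/5 - 2) + 5 = -16/5 + 5 = 9/5)
(32 - 8*(-4))*31 + X(-39) = (32 - 8*(-4))*31 + 9/5 = (32 + 32)*31 + 9/5 = 64*31 + 9/5 = 1984 + 9/5 = 9929/5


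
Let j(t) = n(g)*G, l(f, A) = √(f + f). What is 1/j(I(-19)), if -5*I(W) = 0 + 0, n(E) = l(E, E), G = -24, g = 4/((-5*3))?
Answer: I*√30/96 ≈ 0.057054*I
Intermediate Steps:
g = -4/15 (g = 4/(-15) = 4*(-1/15) = -4/15 ≈ -0.26667)
l(f, A) = √2*√f (l(f, A) = √(2*f) = √2*√f)
n(E) = √2*√E
I(W) = 0 (I(W) = -(0 + 0)/5 = -⅕*0 = 0)
j(t) = -16*I*√30/5 (j(t) = (√2*√(-4/15))*(-24) = (√2*(2*I*√15/15))*(-24) = (2*I*√30/15)*(-24) = -16*I*√30/5)
1/j(I(-19)) = 1/(-16*I*√30/5) = I*√30/96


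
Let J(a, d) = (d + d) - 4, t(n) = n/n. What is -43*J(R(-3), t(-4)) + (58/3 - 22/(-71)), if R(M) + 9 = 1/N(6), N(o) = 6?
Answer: 22502/213 ≈ 105.64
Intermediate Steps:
R(M) = -53/6 (R(M) = -9 + 1/6 = -53/6)
t(n) = 1
J(a, d) = -4 + 2*d (J(a, d) = 2*d - 4 = -4 + 2*d)
-43*J(R(-3), t(-4)) + (58/3 - 22/(-71)) = -43*(-4 + 2*1) + (58/3 - 22/(-71)) = -43*(-4 + 2) + (58*(1/3) - 22*(-1/71)) = -43*(-2) + (58/3 + 22/71) = 86 + 4184/213 = 22502/213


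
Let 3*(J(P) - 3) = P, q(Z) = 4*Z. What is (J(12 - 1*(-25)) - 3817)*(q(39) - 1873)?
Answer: 19582385/3 ≈ 6.5275e+6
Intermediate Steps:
J(P) = 3 + P/3
(J(12 - 1*(-25)) - 3817)*(q(39) - 1873) = ((3 + (12 - 1*(-25))/3) - 3817)*(4*39 - 1873) = ((3 + (12 + 25)/3) - 3817)*(156 - 1873) = ((3 + (⅓)*37) - 3817)*(-1717) = ((3 + 37/3) - 3817)*(-1717) = (46/3 - 3817)*(-1717) = -11405/3*(-1717) = 19582385/3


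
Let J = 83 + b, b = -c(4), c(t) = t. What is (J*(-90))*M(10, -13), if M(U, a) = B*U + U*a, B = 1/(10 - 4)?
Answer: 912450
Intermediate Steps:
B = 1/6 ≈ 0.16667
M(U, a) = U/6 + U*a
b = -4 (b = -1*4 = -4)
J = 79 (J = 83 - 4 = 79)
(J*(-90))*M(10, -13) = (79*(-90))*(10*(1/6 - 13)) = -71100*(-77)/6 = -7110*(-385/3) = 912450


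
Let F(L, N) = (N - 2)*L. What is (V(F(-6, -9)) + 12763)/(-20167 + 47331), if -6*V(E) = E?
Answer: 3188/6791 ≈ 0.46944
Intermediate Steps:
F(L, N) = L*(-2 + N) (F(L, N) = (-2 + N)*L = L*(-2 + N))
V(E) = -E/6
(V(F(-6, -9)) + 12763)/(-20167 + 47331) = (-(-1)*(-2 - 9) + 12763)/(-20167 + 47331) = (-(-1)*(-11) + 12763)/27164 = (-1/6*66 + 12763)*(1/27164) = (-11 + 12763)*(1/27164) = 12752*(1/27164) = 3188/6791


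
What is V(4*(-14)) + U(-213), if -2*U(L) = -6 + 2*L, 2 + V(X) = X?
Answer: 158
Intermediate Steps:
V(X) = -2 + X
U(L) = 3 - L (U(L) = -(-6 + 2*L)/2 = 3 - L)
V(4*(-14)) + U(-213) = (-2 + 4*(-14)) + (3 - 1*(-213)) = (-2 - 56) + (3 + 213) = -58 + 216 = 158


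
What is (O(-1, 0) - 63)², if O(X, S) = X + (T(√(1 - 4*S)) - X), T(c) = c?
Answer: 3844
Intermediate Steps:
O(X, S) = √(1 - 4*S) (O(X, S) = X + (√(1 - 4*S) - X) = √(1 - 4*S))
(O(-1, 0) - 63)² = (√(1 - 4*0) - 63)² = (√(1 + 0) - 63)² = (√1 - 63)² = (1 - 63)² = (-62)² = 3844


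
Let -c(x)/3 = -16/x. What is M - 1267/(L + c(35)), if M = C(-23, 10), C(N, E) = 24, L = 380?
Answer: 276007/13348 ≈ 20.678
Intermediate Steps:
M = 24
c(x) = 48/x (c(x) = -(-48)/x = 48/x)
M - 1267/(L + c(35)) = 24 - 1267/(380 + 48/35) = 24 - 1267/13348/35 = 24 - 1267*35/13348 = 24 - 44345/13348 = 276007/13348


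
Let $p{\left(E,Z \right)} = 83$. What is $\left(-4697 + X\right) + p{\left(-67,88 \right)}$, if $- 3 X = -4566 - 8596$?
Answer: $- \frac{680}{3} \approx -226.67$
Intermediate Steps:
$X = \frac{13162}{3}$ ($X = - \frac{-4566 - 8596}{3} = \left(- \frac{1}{3}\right) \left(-13162\right) = \frac{13162}{3} \approx 4387.3$)
$\left(-4697 + X\right) + p{\left(-67,88 \right)} = \left(-4697 + \frac{13162}{3}\right) + 83 = - \frac{929}{3} + 83 = - \frac{680}{3}$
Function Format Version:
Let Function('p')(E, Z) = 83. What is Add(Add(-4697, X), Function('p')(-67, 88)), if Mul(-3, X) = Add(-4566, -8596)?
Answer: Rational(-680, 3) ≈ -226.67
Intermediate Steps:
X = Rational(13162, 3) (X = Mul(Rational(-1, 3), Add(-4566, -8596)) = Mul(Rational(-1, 3), -13162) = Rational(13162, 3) ≈ 4387.3)
Add(Add(-4697, X), Function('p')(-67, 88)) = Add(Add(-4697, Rational(13162, 3)), 83) = Add(Rational(-929, 3), 83) = Rational(-680, 3)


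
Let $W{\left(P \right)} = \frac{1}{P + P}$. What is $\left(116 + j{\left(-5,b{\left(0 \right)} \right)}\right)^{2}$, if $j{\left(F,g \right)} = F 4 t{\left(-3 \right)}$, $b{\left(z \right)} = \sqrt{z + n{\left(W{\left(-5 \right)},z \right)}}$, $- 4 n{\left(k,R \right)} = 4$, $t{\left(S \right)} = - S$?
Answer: $3136$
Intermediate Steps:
$W{\left(P \right)} = \frac{1}{2 P}$
$n{\left(k,R \right)} = -1$ ($n{\left(k,R \right)} = \left(- \frac{1}{4}\right) 4 = -1$)
$b{\left(z \right)} = \sqrt{-1 + z}$ ($b{\left(z \right)} = \sqrt{z - 1} = \sqrt{-1 + z}$)
$j{\left(F,g \right)} = 12 F$ ($j{\left(F,g \right)} = F 4 \left(\left(-1\right) \left(-3\right)\right) = 4 F 3 = 12 F$)
$\left(116 + j{\left(-5,b{\left(0 \right)} \right)}\right)^{2} = \left(116 + 12 \left(-5\right)\right)^{2} = \left(116 - 60\right)^{2} = 56^{2} = 3136$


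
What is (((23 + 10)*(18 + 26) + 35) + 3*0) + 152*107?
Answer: 17751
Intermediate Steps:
(((23 + 10)*(18 + 26) + 35) + 3*0) + 152*107 = ((33*44 + 35) + 0) + 16264 = ((1452 + 35) + 0) + 16264 = (1487 + 0) + 16264 = 1487 + 16264 = 17751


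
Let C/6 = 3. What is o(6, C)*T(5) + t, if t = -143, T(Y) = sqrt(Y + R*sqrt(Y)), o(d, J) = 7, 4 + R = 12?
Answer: -143 + 7*sqrt(5 + 8*sqrt(5)) ≈ -109.51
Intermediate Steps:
R = 8 (R = -4 + 12 = 8)
C = 18 (C = 6*3 = 18)
T(Y) = sqrt(Y + 8*sqrt(Y))
o(6, C)*T(5) + t = 7*sqrt(5 + 8*sqrt(5)) - 143 = -143 + 7*sqrt(5 + 8*sqrt(5))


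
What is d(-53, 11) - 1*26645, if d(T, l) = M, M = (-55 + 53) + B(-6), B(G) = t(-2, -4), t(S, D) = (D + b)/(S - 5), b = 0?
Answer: -186525/7 ≈ -26646.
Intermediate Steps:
t(S, D) = D/(-5 + S) (t(S, D) = (D + 0)/(S - 5) = D/(-5 + S))
B(G) = 4/7 (B(G) = -4/(-5 - 2) = -4/(-7) = -4*(-1/7) = 4/7)
M = -10/7 (M = (-55 + 53) + 4/7 = -2 + 4/7 = -10/7 ≈ -1.4286)
d(T, l) = -10/7
d(-53, 11) - 1*26645 = -10/7 - 1*26645 = -10/7 - 26645 = -186525/7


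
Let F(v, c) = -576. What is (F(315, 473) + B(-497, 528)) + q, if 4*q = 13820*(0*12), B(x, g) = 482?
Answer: -94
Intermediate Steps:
q = 0 (q = (13820*(0*12))/4 = (13820*0)/4 = (¼)*0 = 0)
(F(315, 473) + B(-497, 528)) + q = (-576 + 482) + 0 = -94 + 0 = -94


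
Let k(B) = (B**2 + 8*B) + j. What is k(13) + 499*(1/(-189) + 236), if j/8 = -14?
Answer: 22287326/189 ≈ 1.1792e+5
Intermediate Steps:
j = -112 (j = 8*(-14) = -112)
k(B) = -112 + B**2 + 8*B (k(B) = (B**2 + 8*B) - 112 = -112 + B**2 + 8*B)
k(13) + 499*(1/(-189) + 236) = (-112 + 13**2 + 8*13) + 499*(1/(-189) + 236) = (-112 + 169 + 104) + 499*(-1/189 + 236) = 161 + 499*(44603/189) = 161 + 22256897/189 = 22287326/189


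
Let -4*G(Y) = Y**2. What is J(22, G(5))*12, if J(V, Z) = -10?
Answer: -120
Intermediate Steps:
G(Y) = -Y**2/4
J(22, G(5))*12 = -10*12 = -120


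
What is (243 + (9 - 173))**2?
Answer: 6241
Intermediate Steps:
(243 + (9 - 173))**2 = (243 - 164)**2 = 79**2 = 6241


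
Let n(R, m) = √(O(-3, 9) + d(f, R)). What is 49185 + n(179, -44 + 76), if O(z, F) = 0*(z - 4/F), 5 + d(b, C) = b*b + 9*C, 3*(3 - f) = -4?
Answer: 49185 + √14623/3 ≈ 49225.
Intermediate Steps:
f = 13/3 (f = 3 - ⅓*(-4) = 3 + 4/3 = 13/3 ≈ 4.3333)
d(b, C) = -5 + b² + 9*C (d(b, C) = -5 + (b*b + 9*C) = -5 + (b² + 9*C) = -5 + b² + 9*C)
O(z, F) = 0
n(R, m) = √(124/9 + 9*R) (n(R, m) = √(0 + (-5 + (13/3)² + 9*R)) = √(0 + (-5 + 169/9 + 9*R)) = √(0 + (124/9 + 9*R)) = √(124/9 + 9*R))
49185 + n(179, -44 + 76) = 49185 + √(124 + 81*179)/3 = 49185 + √(124 + 14499)/3 = 49185 + √14623/3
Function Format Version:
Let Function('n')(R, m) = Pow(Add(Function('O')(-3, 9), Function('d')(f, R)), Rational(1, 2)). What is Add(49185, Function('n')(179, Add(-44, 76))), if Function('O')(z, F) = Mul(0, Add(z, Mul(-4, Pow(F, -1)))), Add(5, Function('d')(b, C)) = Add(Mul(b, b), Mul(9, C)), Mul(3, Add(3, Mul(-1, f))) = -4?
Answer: Add(49185, Mul(Rational(1, 3), Pow(14623, Rational(1, 2)))) ≈ 49225.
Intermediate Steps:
f = Rational(13, 3) (f = Add(3, Mul(Rational(-1, 3), -4)) = Add(3, Rational(4, 3)) = Rational(13, 3) ≈ 4.3333)
Function('d')(b, C) = Add(-5, Pow(b, 2), Mul(9, C)) (Function('d')(b, C) = Add(-5, Add(Mul(b, b), Mul(9, C))) = Add(-5, Add(Pow(b, 2), Mul(9, C))) = Add(-5, Pow(b, 2), Mul(9, C)))
Function('O')(z, F) = 0
Function('n')(R, m) = Pow(Add(Rational(124, 9), Mul(9, R)), Rational(1, 2)) (Function('n')(R, m) = Pow(Add(0, Add(-5, Pow(Rational(13, 3), 2), Mul(9, R))), Rational(1, 2)) = Pow(Add(0, Add(-5, Rational(169, 9), Mul(9, R))), Rational(1, 2)) = Pow(Add(0, Add(Rational(124, 9), Mul(9, R))), Rational(1, 2)) = Pow(Add(Rational(124, 9), Mul(9, R)), Rational(1, 2)))
Add(49185, Function('n')(179, Add(-44, 76))) = Add(49185, Mul(Rational(1, 3), Pow(Add(124, Mul(81, 179)), Rational(1, 2)))) = Add(49185, Mul(Rational(1, 3), Pow(Add(124, 14499), Rational(1, 2)))) = Add(49185, Mul(Rational(1, 3), Pow(14623, Rational(1, 2))))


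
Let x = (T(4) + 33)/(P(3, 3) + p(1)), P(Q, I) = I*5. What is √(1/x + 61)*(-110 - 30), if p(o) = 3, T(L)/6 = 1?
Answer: -140*√10387/13 ≈ -1097.6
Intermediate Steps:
P(Q, I) = 5*I
T(L) = 6 (T(L) = 6*1 = 6)
x = 13/6 (x = (6 + 33)/(5*3 + 3) = 39/(15 + 3) = 39/18 = 39*(1/18) = 13/6 ≈ 2.1667)
√(1/x + 61)*(-110 - 30) = √(1/(13/6) + 61)*(-110 - 30) = √(6/13 + 61)*(-140) = √(799/13)*(-140) = (√10387/13)*(-140) = -140*√10387/13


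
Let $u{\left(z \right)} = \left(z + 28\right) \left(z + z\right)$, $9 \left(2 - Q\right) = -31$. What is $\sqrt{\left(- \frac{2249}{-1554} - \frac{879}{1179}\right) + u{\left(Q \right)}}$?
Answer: $\frac{\sqrt{136091397173942}}{610722} \approx 19.102$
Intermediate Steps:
$Q = \frac{49}{9}$ ($Q = 2 - - \frac{31}{9} = 2 + \frac{31}{9} = \frac{49}{9} \approx 5.4444$)
$u{\left(z \right)} = 2 z \left(28 + z\right)$ ($u{\left(z \right)} = \left(28 + z\right) 2 z = 2 z \left(28 + z\right)$)
$\sqrt{\left(- \frac{2249}{-1554} - \frac{879}{1179}\right) + u{\left(Q \right)}} = \sqrt{\left(- \frac{2249}{-1554} - \frac{879}{1179}\right) + 2 \cdot \frac{49}{9} \left(28 + \frac{49}{9}\right)} = \sqrt{\left(\left(-2249\right) \left(- \frac{1}{1554}\right) - \frac{293}{393}\right) + 2 \cdot \frac{49}{9} \cdot \frac{301}{9}} = \sqrt{\left(\frac{2249}{1554} - \frac{293}{393}\right) + \frac{29498}{81}} = \sqrt{\frac{47615}{67858} + \frac{29498}{81}} = \sqrt{\frac{2005532099}{5496498}} = \frac{\sqrt{136091397173942}}{610722}$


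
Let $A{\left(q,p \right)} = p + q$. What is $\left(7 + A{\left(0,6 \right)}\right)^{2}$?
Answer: $169$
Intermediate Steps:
$\left(7 + A{\left(0,6 \right)}\right)^{2} = \left(7 + \left(6 + 0\right)\right)^{2} = \left(7 + 6\right)^{2} = 13^{2} = 169$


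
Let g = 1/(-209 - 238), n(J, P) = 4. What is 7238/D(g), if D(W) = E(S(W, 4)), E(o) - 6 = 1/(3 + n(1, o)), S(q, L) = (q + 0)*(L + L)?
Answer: 50666/43 ≈ 1178.3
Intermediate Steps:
g = -1/447 (g = 1/(-447) = -1/447 ≈ -0.0022371)
S(q, L) = 2*L*q (S(q, L) = q*(2*L) = 2*L*q)
E(o) = 43/7 (E(o) = 6 + 1/(3 + 4) = 6 + 1/7 = 6 + ⅐ = 43/7)
D(W) = 43/7
7238/D(g) = 7238/(43/7) = 7238*(7/43) = 50666/43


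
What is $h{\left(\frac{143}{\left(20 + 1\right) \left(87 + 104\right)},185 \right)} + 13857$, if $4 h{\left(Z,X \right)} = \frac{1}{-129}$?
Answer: $\frac{7150211}{516} \approx 13857.0$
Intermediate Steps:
$h{\left(Z,X \right)} = - \frac{1}{516}$ ($h{\left(Z,X \right)} = \frac{1}{4 \left(-129\right)} = \frac{1}{4} \left(- \frac{1}{129}\right) = - \frac{1}{516}$)
$h{\left(\frac{143}{\left(20 + 1\right) \left(87 + 104\right)},185 \right)} + 13857 = - \frac{1}{516} + 13857 = \frac{7150211}{516}$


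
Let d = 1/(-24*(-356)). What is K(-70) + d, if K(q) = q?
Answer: -598079/8544 ≈ -70.000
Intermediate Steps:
d = 1/8544 ≈ 0.00011704
K(-70) + d = -70 + 1/8544 = -598079/8544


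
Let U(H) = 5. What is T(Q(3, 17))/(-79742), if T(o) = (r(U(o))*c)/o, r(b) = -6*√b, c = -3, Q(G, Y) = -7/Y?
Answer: 153*√5/279097 ≈ 0.0012258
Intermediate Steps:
T(o) = 18*√5/o (T(o) = (-6*√5*(-3))/o = (18*√5)/o = 18*√5/o)
T(Q(3, 17))/(-79742) = (18*√5/((-7/17)))/(-79742) = (18*√5/((-7*1/17)))*(-1/79742) = (18*√5/(-7/17))*(-1/79742) = (18*√5*(-17/7))*(-1/79742) = -306*√5/7*(-1/79742) = 153*√5/279097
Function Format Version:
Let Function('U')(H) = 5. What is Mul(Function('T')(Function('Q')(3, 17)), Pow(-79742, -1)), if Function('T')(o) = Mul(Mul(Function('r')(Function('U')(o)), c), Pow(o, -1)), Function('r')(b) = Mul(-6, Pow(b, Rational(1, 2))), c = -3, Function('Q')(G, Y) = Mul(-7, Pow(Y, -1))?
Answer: Mul(Rational(153, 279097), Pow(5, Rational(1, 2))) ≈ 0.0012258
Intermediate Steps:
Function('T')(o) = Mul(18, Pow(5, Rational(1, 2)), Pow(o, -1)) (Function('T')(o) = Mul(Mul(Mul(-6, Pow(5, Rational(1, 2))), -3), Pow(o, -1)) = Mul(Mul(18, Pow(5, Rational(1, 2))), Pow(o, -1)) = Mul(18, Pow(5, Rational(1, 2)), Pow(o, -1)))
Mul(Function('T')(Function('Q')(3, 17)), Pow(-79742, -1)) = Mul(Mul(18, Pow(5, Rational(1, 2)), Pow(Mul(-7, Pow(17, -1)), -1)), Pow(-79742, -1)) = Mul(Mul(18, Pow(5, Rational(1, 2)), Pow(Mul(-7, Rational(1, 17)), -1)), Rational(-1, 79742)) = Mul(Mul(18, Pow(5, Rational(1, 2)), Pow(Rational(-7, 17), -1)), Rational(-1, 79742)) = Mul(Mul(18, Pow(5, Rational(1, 2)), Rational(-17, 7)), Rational(-1, 79742)) = Mul(Mul(Rational(-306, 7), Pow(5, Rational(1, 2))), Rational(-1, 79742)) = Mul(Rational(153, 279097), Pow(5, Rational(1, 2)))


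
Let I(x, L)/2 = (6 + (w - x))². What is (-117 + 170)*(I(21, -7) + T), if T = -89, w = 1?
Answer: 16059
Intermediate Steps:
I(x, L) = 2*(7 - x)² (I(x, L) = 2*(6 + (1 - x))² = 2*(7 - x)²)
(-117 + 170)*(I(21, -7) + T) = (-117 + 170)*(2*(7 - 1*21)² - 89) = 53*(2*(7 - 21)² - 89) = 53*(2*(-14)² - 89) = 53*(2*196 - 89) = 53*(392 - 89) = 53*303 = 16059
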